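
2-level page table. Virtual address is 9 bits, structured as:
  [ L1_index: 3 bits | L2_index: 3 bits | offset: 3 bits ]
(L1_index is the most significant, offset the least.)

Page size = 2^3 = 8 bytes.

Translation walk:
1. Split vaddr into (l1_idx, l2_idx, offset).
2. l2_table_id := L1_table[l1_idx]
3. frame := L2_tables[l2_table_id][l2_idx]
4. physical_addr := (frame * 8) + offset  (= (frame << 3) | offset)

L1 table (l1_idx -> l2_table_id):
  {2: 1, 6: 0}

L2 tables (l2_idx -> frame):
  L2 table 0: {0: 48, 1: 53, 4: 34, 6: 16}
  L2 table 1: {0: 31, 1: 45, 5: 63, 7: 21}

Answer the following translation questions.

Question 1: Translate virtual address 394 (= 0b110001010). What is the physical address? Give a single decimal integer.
vaddr = 394 = 0b110001010
Split: l1_idx=6, l2_idx=1, offset=2
L1[6] = 0
L2[0][1] = 53
paddr = 53 * 8 + 2 = 426

Answer: 426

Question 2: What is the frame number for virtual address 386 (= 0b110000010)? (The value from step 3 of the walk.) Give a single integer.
Answer: 48

Derivation:
vaddr = 386: l1_idx=6, l2_idx=0
L1[6] = 0; L2[0][0] = 48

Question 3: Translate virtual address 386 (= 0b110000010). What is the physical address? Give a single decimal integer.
Answer: 386

Derivation:
vaddr = 386 = 0b110000010
Split: l1_idx=6, l2_idx=0, offset=2
L1[6] = 0
L2[0][0] = 48
paddr = 48 * 8 + 2 = 386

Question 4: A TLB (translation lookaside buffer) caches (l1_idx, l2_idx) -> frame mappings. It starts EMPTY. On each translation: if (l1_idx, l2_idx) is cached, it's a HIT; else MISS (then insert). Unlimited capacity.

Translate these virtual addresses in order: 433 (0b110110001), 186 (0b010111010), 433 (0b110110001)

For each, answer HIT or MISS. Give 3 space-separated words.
vaddr=433: (6,6) not in TLB -> MISS, insert
vaddr=186: (2,7) not in TLB -> MISS, insert
vaddr=433: (6,6) in TLB -> HIT

Answer: MISS MISS HIT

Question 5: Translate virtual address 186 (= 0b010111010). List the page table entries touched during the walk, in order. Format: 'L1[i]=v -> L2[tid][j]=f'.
Answer: L1[2]=1 -> L2[1][7]=21

Derivation:
vaddr = 186 = 0b010111010
Split: l1_idx=2, l2_idx=7, offset=2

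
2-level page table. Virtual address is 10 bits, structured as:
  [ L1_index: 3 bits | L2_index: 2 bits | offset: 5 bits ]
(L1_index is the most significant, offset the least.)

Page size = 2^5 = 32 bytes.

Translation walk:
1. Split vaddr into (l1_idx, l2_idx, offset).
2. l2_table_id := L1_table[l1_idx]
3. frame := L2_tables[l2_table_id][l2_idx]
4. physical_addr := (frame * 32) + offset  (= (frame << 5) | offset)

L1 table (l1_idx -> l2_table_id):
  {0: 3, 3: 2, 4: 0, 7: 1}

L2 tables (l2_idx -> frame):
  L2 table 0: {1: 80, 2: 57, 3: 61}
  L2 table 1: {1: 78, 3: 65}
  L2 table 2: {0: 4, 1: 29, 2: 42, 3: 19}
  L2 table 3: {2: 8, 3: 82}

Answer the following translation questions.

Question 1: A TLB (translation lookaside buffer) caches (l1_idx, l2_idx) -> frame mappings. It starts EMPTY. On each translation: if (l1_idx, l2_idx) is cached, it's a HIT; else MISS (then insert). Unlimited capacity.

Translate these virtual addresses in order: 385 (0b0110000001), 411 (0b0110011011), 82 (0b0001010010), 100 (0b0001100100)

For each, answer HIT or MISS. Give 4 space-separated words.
Answer: MISS HIT MISS MISS

Derivation:
vaddr=385: (3,0) not in TLB -> MISS, insert
vaddr=411: (3,0) in TLB -> HIT
vaddr=82: (0,2) not in TLB -> MISS, insert
vaddr=100: (0,3) not in TLB -> MISS, insert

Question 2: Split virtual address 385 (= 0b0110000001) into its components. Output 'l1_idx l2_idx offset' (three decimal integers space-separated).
vaddr = 385 = 0b0110000001
  top 3 bits -> l1_idx = 3
  next 2 bits -> l2_idx = 0
  bottom 5 bits -> offset = 1

Answer: 3 0 1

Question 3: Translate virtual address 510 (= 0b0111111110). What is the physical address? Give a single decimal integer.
vaddr = 510 = 0b0111111110
Split: l1_idx=3, l2_idx=3, offset=30
L1[3] = 2
L2[2][3] = 19
paddr = 19 * 32 + 30 = 638

Answer: 638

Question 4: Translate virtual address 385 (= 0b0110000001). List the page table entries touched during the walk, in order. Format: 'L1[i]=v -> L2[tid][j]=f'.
Answer: L1[3]=2 -> L2[2][0]=4

Derivation:
vaddr = 385 = 0b0110000001
Split: l1_idx=3, l2_idx=0, offset=1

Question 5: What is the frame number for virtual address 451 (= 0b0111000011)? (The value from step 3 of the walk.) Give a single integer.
Answer: 42

Derivation:
vaddr = 451: l1_idx=3, l2_idx=2
L1[3] = 2; L2[2][2] = 42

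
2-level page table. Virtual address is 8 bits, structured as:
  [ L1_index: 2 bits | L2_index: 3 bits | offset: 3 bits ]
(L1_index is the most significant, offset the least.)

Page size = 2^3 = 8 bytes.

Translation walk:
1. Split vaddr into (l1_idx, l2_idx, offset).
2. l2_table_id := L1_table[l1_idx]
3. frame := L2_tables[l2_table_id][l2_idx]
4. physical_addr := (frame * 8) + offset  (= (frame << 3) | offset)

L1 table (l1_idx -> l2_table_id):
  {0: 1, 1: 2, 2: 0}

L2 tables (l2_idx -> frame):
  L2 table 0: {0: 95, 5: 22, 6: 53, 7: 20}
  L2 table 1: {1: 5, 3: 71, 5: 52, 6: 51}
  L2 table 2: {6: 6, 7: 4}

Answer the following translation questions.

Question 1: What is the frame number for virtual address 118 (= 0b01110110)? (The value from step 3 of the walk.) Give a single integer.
Answer: 6

Derivation:
vaddr = 118: l1_idx=1, l2_idx=6
L1[1] = 2; L2[2][6] = 6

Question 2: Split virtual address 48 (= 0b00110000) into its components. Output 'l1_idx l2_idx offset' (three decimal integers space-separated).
Answer: 0 6 0

Derivation:
vaddr = 48 = 0b00110000
  top 2 bits -> l1_idx = 0
  next 3 bits -> l2_idx = 6
  bottom 3 bits -> offset = 0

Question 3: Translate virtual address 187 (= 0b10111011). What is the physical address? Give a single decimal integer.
vaddr = 187 = 0b10111011
Split: l1_idx=2, l2_idx=7, offset=3
L1[2] = 0
L2[0][7] = 20
paddr = 20 * 8 + 3 = 163

Answer: 163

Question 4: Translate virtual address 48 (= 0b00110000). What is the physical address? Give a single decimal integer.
vaddr = 48 = 0b00110000
Split: l1_idx=0, l2_idx=6, offset=0
L1[0] = 1
L2[1][6] = 51
paddr = 51 * 8 + 0 = 408

Answer: 408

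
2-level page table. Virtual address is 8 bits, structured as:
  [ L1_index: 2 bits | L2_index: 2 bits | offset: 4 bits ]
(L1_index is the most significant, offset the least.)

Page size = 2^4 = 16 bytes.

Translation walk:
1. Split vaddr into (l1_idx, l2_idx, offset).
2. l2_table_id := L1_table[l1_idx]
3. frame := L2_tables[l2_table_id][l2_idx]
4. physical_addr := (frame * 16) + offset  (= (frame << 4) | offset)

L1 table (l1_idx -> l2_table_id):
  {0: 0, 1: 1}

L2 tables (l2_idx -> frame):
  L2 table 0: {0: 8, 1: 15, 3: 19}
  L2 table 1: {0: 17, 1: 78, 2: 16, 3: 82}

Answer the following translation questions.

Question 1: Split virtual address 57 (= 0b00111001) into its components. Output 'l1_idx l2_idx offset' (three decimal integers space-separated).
vaddr = 57 = 0b00111001
  top 2 bits -> l1_idx = 0
  next 2 bits -> l2_idx = 3
  bottom 4 bits -> offset = 9

Answer: 0 3 9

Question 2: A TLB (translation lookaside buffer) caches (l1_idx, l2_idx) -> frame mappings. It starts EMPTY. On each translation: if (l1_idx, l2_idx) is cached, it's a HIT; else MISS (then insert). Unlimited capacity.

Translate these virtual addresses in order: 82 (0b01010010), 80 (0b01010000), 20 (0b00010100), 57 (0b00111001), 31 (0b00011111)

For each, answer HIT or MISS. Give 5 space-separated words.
Answer: MISS HIT MISS MISS HIT

Derivation:
vaddr=82: (1,1) not in TLB -> MISS, insert
vaddr=80: (1,1) in TLB -> HIT
vaddr=20: (0,1) not in TLB -> MISS, insert
vaddr=57: (0,3) not in TLB -> MISS, insert
vaddr=31: (0,1) in TLB -> HIT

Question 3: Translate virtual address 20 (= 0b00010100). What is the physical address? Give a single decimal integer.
vaddr = 20 = 0b00010100
Split: l1_idx=0, l2_idx=1, offset=4
L1[0] = 0
L2[0][1] = 15
paddr = 15 * 16 + 4 = 244

Answer: 244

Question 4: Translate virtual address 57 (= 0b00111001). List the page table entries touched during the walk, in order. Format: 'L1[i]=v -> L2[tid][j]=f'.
Answer: L1[0]=0 -> L2[0][3]=19

Derivation:
vaddr = 57 = 0b00111001
Split: l1_idx=0, l2_idx=3, offset=9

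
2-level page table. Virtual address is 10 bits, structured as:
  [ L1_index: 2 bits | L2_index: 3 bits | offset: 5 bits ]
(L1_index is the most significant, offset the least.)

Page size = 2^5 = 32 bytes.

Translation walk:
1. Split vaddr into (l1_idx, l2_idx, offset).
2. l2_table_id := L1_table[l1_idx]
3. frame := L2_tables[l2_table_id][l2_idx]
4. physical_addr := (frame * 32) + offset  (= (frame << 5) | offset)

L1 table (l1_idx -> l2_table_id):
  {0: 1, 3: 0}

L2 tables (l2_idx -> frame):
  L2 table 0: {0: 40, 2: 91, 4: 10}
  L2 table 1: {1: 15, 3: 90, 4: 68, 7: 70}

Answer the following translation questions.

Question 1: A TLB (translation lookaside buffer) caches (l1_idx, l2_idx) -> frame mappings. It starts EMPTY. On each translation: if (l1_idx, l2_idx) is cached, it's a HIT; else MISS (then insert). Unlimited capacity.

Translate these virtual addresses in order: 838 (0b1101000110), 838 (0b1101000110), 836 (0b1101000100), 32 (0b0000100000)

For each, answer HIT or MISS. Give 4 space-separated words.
vaddr=838: (3,2) not in TLB -> MISS, insert
vaddr=838: (3,2) in TLB -> HIT
vaddr=836: (3,2) in TLB -> HIT
vaddr=32: (0,1) not in TLB -> MISS, insert

Answer: MISS HIT HIT MISS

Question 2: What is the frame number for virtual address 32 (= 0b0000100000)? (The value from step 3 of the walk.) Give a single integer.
vaddr = 32: l1_idx=0, l2_idx=1
L1[0] = 1; L2[1][1] = 15

Answer: 15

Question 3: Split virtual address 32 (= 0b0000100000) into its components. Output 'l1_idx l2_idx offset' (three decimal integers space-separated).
vaddr = 32 = 0b0000100000
  top 2 bits -> l1_idx = 0
  next 3 bits -> l2_idx = 1
  bottom 5 bits -> offset = 0

Answer: 0 1 0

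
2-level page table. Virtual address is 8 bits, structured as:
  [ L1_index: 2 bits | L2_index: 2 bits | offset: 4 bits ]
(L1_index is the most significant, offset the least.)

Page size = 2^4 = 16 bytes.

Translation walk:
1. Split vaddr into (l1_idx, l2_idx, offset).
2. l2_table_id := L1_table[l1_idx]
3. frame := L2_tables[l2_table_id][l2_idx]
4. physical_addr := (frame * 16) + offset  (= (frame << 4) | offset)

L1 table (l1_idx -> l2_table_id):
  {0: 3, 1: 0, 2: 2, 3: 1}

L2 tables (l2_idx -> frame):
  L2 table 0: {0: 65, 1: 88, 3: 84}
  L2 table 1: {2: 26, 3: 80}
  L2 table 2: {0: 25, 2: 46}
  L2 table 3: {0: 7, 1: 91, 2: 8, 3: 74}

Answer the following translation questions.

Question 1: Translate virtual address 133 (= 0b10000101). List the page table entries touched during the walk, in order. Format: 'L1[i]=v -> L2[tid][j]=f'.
Answer: L1[2]=2 -> L2[2][0]=25

Derivation:
vaddr = 133 = 0b10000101
Split: l1_idx=2, l2_idx=0, offset=5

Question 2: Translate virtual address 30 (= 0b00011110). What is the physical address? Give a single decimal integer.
vaddr = 30 = 0b00011110
Split: l1_idx=0, l2_idx=1, offset=14
L1[0] = 3
L2[3][1] = 91
paddr = 91 * 16 + 14 = 1470

Answer: 1470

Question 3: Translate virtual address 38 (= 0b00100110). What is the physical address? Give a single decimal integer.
vaddr = 38 = 0b00100110
Split: l1_idx=0, l2_idx=2, offset=6
L1[0] = 3
L2[3][2] = 8
paddr = 8 * 16 + 6 = 134

Answer: 134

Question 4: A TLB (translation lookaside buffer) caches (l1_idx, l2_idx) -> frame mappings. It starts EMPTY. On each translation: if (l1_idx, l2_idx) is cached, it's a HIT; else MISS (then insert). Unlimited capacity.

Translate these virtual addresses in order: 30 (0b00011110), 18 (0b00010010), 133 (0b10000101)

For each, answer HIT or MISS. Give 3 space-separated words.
Answer: MISS HIT MISS

Derivation:
vaddr=30: (0,1) not in TLB -> MISS, insert
vaddr=18: (0,1) in TLB -> HIT
vaddr=133: (2,0) not in TLB -> MISS, insert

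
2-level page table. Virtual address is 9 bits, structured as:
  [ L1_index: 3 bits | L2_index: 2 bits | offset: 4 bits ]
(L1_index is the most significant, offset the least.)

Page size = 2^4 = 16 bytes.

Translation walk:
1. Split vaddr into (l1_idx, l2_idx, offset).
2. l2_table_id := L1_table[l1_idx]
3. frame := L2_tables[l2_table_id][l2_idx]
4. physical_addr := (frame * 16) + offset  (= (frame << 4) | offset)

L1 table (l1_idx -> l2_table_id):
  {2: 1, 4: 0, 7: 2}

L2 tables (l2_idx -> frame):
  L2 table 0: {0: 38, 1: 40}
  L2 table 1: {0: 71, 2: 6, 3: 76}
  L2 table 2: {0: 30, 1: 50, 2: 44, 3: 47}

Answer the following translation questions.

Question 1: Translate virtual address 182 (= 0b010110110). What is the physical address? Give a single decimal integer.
vaddr = 182 = 0b010110110
Split: l1_idx=2, l2_idx=3, offset=6
L1[2] = 1
L2[1][3] = 76
paddr = 76 * 16 + 6 = 1222

Answer: 1222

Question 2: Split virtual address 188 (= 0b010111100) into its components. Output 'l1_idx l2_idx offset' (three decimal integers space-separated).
vaddr = 188 = 0b010111100
  top 3 bits -> l1_idx = 2
  next 2 bits -> l2_idx = 3
  bottom 4 bits -> offset = 12

Answer: 2 3 12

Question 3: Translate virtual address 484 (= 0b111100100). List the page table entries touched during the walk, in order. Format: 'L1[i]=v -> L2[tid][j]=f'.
Answer: L1[7]=2 -> L2[2][2]=44

Derivation:
vaddr = 484 = 0b111100100
Split: l1_idx=7, l2_idx=2, offset=4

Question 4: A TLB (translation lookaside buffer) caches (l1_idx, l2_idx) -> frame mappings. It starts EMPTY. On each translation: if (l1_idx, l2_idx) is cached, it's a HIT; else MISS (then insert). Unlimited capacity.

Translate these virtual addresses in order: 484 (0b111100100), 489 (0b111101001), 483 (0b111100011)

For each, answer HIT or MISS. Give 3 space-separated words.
vaddr=484: (7,2) not in TLB -> MISS, insert
vaddr=489: (7,2) in TLB -> HIT
vaddr=483: (7,2) in TLB -> HIT

Answer: MISS HIT HIT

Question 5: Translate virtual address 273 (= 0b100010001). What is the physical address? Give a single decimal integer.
Answer: 641

Derivation:
vaddr = 273 = 0b100010001
Split: l1_idx=4, l2_idx=1, offset=1
L1[4] = 0
L2[0][1] = 40
paddr = 40 * 16 + 1 = 641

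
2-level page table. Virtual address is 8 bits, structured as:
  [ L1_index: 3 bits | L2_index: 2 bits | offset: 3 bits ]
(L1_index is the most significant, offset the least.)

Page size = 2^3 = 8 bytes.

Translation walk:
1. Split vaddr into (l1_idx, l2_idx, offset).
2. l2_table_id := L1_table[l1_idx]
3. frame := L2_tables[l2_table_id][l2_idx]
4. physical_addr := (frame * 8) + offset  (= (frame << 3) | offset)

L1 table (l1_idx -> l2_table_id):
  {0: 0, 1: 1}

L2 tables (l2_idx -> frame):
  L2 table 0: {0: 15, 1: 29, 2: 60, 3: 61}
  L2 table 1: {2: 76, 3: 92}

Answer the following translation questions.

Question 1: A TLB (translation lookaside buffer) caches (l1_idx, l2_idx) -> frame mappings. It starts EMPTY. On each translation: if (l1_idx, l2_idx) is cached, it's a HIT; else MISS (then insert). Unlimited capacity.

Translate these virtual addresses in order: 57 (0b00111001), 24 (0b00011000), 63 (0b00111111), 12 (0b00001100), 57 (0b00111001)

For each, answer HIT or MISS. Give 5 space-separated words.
Answer: MISS MISS HIT MISS HIT

Derivation:
vaddr=57: (1,3) not in TLB -> MISS, insert
vaddr=24: (0,3) not in TLB -> MISS, insert
vaddr=63: (1,3) in TLB -> HIT
vaddr=12: (0,1) not in TLB -> MISS, insert
vaddr=57: (1,3) in TLB -> HIT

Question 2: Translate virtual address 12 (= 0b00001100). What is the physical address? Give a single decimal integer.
Answer: 236

Derivation:
vaddr = 12 = 0b00001100
Split: l1_idx=0, l2_idx=1, offset=4
L1[0] = 0
L2[0][1] = 29
paddr = 29 * 8 + 4 = 236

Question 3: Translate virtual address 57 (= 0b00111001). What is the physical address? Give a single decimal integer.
Answer: 737

Derivation:
vaddr = 57 = 0b00111001
Split: l1_idx=1, l2_idx=3, offset=1
L1[1] = 1
L2[1][3] = 92
paddr = 92 * 8 + 1 = 737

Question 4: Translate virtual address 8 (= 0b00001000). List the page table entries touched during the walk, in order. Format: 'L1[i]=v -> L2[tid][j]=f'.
Answer: L1[0]=0 -> L2[0][1]=29

Derivation:
vaddr = 8 = 0b00001000
Split: l1_idx=0, l2_idx=1, offset=0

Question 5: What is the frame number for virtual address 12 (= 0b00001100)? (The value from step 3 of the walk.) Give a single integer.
Answer: 29

Derivation:
vaddr = 12: l1_idx=0, l2_idx=1
L1[0] = 0; L2[0][1] = 29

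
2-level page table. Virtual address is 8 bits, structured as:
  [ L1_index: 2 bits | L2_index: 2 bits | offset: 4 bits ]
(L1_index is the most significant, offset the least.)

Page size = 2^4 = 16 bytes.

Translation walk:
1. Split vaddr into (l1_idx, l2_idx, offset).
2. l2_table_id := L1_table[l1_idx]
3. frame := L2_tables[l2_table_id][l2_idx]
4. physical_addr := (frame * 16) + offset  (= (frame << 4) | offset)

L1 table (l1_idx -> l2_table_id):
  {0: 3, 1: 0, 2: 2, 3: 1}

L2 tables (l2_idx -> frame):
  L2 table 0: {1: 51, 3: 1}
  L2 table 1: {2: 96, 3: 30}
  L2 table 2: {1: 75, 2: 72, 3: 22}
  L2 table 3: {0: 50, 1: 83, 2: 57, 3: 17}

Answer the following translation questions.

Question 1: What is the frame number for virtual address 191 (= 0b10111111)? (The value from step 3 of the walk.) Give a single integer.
Answer: 22

Derivation:
vaddr = 191: l1_idx=2, l2_idx=3
L1[2] = 2; L2[2][3] = 22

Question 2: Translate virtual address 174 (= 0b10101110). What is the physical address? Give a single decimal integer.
vaddr = 174 = 0b10101110
Split: l1_idx=2, l2_idx=2, offset=14
L1[2] = 2
L2[2][2] = 72
paddr = 72 * 16 + 14 = 1166

Answer: 1166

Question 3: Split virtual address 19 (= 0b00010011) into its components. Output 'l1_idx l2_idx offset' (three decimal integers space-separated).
vaddr = 19 = 0b00010011
  top 2 bits -> l1_idx = 0
  next 2 bits -> l2_idx = 1
  bottom 4 bits -> offset = 3

Answer: 0 1 3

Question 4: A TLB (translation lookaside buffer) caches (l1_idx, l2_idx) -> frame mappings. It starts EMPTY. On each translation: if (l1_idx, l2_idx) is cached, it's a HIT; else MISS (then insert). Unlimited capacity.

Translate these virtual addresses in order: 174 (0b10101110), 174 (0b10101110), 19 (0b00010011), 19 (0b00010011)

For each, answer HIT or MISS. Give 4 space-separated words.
Answer: MISS HIT MISS HIT

Derivation:
vaddr=174: (2,2) not in TLB -> MISS, insert
vaddr=174: (2,2) in TLB -> HIT
vaddr=19: (0,1) not in TLB -> MISS, insert
vaddr=19: (0,1) in TLB -> HIT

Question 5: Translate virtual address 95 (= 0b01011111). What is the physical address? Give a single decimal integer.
vaddr = 95 = 0b01011111
Split: l1_idx=1, l2_idx=1, offset=15
L1[1] = 0
L2[0][1] = 51
paddr = 51 * 16 + 15 = 831

Answer: 831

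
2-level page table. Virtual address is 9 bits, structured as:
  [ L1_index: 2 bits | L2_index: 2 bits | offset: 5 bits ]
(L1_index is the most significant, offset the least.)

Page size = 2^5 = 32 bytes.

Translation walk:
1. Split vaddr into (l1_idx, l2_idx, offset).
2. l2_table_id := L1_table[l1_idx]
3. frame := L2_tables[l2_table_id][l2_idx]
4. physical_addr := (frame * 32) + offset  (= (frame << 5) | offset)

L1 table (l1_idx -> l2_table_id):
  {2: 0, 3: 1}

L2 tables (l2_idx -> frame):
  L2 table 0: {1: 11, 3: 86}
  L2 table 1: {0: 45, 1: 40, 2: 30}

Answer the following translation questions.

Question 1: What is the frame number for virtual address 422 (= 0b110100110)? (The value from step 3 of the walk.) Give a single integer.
vaddr = 422: l1_idx=3, l2_idx=1
L1[3] = 1; L2[1][1] = 40

Answer: 40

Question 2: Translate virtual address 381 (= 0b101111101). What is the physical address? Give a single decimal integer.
vaddr = 381 = 0b101111101
Split: l1_idx=2, l2_idx=3, offset=29
L1[2] = 0
L2[0][3] = 86
paddr = 86 * 32 + 29 = 2781

Answer: 2781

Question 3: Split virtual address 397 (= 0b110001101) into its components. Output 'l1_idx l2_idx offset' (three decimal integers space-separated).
Answer: 3 0 13

Derivation:
vaddr = 397 = 0b110001101
  top 2 bits -> l1_idx = 3
  next 2 bits -> l2_idx = 0
  bottom 5 bits -> offset = 13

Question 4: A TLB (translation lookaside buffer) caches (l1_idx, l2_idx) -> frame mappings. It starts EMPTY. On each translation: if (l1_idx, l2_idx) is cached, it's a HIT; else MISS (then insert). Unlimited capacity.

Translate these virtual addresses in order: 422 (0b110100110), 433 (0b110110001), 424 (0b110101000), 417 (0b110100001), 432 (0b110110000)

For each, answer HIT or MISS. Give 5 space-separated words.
vaddr=422: (3,1) not in TLB -> MISS, insert
vaddr=433: (3,1) in TLB -> HIT
vaddr=424: (3,1) in TLB -> HIT
vaddr=417: (3,1) in TLB -> HIT
vaddr=432: (3,1) in TLB -> HIT

Answer: MISS HIT HIT HIT HIT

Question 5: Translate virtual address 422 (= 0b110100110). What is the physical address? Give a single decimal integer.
Answer: 1286

Derivation:
vaddr = 422 = 0b110100110
Split: l1_idx=3, l2_idx=1, offset=6
L1[3] = 1
L2[1][1] = 40
paddr = 40 * 32 + 6 = 1286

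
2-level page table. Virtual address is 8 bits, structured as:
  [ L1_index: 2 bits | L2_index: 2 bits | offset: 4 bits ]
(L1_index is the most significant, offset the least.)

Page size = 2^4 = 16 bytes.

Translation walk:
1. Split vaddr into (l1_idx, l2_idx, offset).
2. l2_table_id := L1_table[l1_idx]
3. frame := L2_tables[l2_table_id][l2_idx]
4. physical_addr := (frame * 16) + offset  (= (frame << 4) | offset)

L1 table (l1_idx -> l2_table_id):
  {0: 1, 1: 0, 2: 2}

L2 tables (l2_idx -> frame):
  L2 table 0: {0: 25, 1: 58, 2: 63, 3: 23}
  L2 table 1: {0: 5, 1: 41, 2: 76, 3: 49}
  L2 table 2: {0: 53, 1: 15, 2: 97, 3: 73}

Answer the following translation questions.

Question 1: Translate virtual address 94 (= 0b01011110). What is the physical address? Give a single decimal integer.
Answer: 942

Derivation:
vaddr = 94 = 0b01011110
Split: l1_idx=1, l2_idx=1, offset=14
L1[1] = 0
L2[0][1] = 58
paddr = 58 * 16 + 14 = 942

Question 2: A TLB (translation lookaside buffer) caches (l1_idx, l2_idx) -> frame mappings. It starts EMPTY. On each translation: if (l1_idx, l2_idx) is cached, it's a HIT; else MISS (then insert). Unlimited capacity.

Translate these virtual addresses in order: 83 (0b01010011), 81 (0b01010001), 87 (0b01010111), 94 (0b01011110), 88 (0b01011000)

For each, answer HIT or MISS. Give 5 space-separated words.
vaddr=83: (1,1) not in TLB -> MISS, insert
vaddr=81: (1,1) in TLB -> HIT
vaddr=87: (1,1) in TLB -> HIT
vaddr=94: (1,1) in TLB -> HIT
vaddr=88: (1,1) in TLB -> HIT

Answer: MISS HIT HIT HIT HIT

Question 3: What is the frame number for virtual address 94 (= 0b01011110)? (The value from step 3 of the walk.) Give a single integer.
Answer: 58

Derivation:
vaddr = 94: l1_idx=1, l2_idx=1
L1[1] = 0; L2[0][1] = 58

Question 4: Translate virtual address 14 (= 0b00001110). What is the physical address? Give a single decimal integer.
vaddr = 14 = 0b00001110
Split: l1_idx=0, l2_idx=0, offset=14
L1[0] = 1
L2[1][0] = 5
paddr = 5 * 16 + 14 = 94

Answer: 94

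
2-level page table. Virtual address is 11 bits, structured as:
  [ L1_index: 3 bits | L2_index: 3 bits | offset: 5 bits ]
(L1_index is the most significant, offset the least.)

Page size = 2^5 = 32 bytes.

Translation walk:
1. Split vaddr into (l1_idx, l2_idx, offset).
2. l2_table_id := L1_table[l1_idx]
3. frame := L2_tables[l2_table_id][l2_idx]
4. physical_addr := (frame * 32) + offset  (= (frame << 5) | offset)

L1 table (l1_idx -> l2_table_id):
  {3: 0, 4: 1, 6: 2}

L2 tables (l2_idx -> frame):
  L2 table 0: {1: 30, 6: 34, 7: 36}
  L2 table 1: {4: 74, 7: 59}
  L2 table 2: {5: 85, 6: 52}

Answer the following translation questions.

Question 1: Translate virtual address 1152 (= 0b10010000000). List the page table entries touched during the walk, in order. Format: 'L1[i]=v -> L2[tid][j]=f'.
vaddr = 1152 = 0b10010000000
Split: l1_idx=4, l2_idx=4, offset=0

Answer: L1[4]=1 -> L2[1][4]=74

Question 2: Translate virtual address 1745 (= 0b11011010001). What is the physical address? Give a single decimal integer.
Answer: 1681

Derivation:
vaddr = 1745 = 0b11011010001
Split: l1_idx=6, l2_idx=6, offset=17
L1[6] = 2
L2[2][6] = 52
paddr = 52 * 32 + 17 = 1681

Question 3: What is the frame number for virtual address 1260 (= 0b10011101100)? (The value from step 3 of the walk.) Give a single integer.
Answer: 59

Derivation:
vaddr = 1260: l1_idx=4, l2_idx=7
L1[4] = 1; L2[1][7] = 59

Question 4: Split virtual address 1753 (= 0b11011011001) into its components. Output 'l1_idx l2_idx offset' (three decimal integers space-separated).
vaddr = 1753 = 0b11011011001
  top 3 bits -> l1_idx = 6
  next 3 bits -> l2_idx = 6
  bottom 5 bits -> offset = 25

Answer: 6 6 25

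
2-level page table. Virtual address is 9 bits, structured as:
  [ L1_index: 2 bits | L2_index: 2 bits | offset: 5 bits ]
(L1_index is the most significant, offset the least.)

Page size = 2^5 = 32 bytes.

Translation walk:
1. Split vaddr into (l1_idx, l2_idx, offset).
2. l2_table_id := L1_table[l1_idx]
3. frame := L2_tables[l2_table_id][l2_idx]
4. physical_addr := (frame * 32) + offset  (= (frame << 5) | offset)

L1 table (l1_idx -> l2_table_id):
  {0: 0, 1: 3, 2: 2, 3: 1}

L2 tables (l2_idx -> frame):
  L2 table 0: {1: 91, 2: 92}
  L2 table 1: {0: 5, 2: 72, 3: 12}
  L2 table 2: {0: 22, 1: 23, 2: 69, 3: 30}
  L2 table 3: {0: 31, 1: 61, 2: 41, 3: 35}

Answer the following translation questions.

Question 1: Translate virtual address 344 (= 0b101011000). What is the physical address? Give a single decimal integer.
Answer: 2232

Derivation:
vaddr = 344 = 0b101011000
Split: l1_idx=2, l2_idx=2, offset=24
L1[2] = 2
L2[2][2] = 69
paddr = 69 * 32 + 24 = 2232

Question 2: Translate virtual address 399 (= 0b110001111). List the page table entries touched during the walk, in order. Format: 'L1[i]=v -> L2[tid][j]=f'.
vaddr = 399 = 0b110001111
Split: l1_idx=3, l2_idx=0, offset=15

Answer: L1[3]=1 -> L2[1][0]=5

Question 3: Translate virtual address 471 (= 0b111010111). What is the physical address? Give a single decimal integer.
vaddr = 471 = 0b111010111
Split: l1_idx=3, l2_idx=2, offset=23
L1[3] = 1
L2[1][2] = 72
paddr = 72 * 32 + 23 = 2327

Answer: 2327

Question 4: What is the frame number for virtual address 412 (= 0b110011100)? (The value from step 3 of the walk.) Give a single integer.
vaddr = 412: l1_idx=3, l2_idx=0
L1[3] = 1; L2[1][0] = 5

Answer: 5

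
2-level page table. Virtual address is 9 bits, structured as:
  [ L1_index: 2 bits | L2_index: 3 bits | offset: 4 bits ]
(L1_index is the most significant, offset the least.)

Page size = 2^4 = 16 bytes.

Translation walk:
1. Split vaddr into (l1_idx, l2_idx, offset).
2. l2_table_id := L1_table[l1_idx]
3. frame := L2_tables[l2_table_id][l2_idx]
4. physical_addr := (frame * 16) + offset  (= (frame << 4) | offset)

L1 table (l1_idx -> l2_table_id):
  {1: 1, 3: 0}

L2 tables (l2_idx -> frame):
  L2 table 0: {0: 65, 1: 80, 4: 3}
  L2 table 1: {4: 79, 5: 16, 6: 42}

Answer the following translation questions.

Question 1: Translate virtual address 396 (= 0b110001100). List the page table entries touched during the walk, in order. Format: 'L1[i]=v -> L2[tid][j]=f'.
vaddr = 396 = 0b110001100
Split: l1_idx=3, l2_idx=0, offset=12

Answer: L1[3]=0 -> L2[0][0]=65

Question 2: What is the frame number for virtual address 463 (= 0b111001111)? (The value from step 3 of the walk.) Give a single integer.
vaddr = 463: l1_idx=3, l2_idx=4
L1[3] = 0; L2[0][4] = 3

Answer: 3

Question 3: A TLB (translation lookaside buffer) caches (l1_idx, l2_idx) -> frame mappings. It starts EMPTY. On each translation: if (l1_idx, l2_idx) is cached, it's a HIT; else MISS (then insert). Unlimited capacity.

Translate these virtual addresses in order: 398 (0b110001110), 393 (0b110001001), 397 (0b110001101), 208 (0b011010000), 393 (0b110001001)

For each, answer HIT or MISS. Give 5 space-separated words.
vaddr=398: (3,0) not in TLB -> MISS, insert
vaddr=393: (3,0) in TLB -> HIT
vaddr=397: (3,0) in TLB -> HIT
vaddr=208: (1,5) not in TLB -> MISS, insert
vaddr=393: (3,0) in TLB -> HIT

Answer: MISS HIT HIT MISS HIT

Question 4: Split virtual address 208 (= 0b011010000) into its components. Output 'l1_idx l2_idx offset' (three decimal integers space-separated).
Answer: 1 5 0

Derivation:
vaddr = 208 = 0b011010000
  top 2 bits -> l1_idx = 1
  next 3 bits -> l2_idx = 5
  bottom 4 bits -> offset = 0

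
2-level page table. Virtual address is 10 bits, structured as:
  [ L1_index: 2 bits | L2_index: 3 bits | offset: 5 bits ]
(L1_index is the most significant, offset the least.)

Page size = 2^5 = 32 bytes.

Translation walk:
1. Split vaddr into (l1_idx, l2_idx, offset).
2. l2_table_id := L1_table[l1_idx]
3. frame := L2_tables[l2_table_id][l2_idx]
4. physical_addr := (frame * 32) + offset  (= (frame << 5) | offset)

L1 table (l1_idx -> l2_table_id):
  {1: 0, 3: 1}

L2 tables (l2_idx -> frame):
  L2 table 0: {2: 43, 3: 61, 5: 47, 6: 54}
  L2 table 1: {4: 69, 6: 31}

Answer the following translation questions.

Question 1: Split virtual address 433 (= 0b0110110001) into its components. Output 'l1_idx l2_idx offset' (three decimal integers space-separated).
Answer: 1 5 17

Derivation:
vaddr = 433 = 0b0110110001
  top 2 bits -> l1_idx = 1
  next 3 bits -> l2_idx = 5
  bottom 5 bits -> offset = 17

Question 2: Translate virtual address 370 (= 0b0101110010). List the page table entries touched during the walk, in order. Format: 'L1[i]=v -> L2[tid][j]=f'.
vaddr = 370 = 0b0101110010
Split: l1_idx=1, l2_idx=3, offset=18

Answer: L1[1]=0 -> L2[0][3]=61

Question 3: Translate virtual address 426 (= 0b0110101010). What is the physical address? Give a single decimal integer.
vaddr = 426 = 0b0110101010
Split: l1_idx=1, l2_idx=5, offset=10
L1[1] = 0
L2[0][5] = 47
paddr = 47 * 32 + 10 = 1514

Answer: 1514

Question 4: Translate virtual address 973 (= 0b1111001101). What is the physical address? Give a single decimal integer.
vaddr = 973 = 0b1111001101
Split: l1_idx=3, l2_idx=6, offset=13
L1[3] = 1
L2[1][6] = 31
paddr = 31 * 32 + 13 = 1005

Answer: 1005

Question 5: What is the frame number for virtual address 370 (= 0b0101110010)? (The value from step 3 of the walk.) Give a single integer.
vaddr = 370: l1_idx=1, l2_idx=3
L1[1] = 0; L2[0][3] = 61

Answer: 61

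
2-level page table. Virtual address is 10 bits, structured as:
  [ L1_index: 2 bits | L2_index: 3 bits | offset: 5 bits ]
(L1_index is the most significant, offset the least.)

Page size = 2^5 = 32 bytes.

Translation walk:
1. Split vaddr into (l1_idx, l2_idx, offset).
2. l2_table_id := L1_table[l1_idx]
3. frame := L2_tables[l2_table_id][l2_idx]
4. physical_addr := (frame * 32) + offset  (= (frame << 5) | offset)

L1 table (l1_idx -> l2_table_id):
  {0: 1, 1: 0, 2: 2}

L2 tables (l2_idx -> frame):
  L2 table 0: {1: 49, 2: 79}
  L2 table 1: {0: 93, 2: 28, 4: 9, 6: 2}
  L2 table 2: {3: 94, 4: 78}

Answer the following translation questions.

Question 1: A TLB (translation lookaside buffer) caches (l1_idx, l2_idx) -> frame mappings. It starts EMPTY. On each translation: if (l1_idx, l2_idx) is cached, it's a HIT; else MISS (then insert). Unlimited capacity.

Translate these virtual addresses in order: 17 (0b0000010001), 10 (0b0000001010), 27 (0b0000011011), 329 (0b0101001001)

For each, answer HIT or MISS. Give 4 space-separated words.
vaddr=17: (0,0) not in TLB -> MISS, insert
vaddr=10: (0,0) in TLB -> HIT
vaddr=27: (0,0) in TLB -> HIT
vaddr=329: (1,2) not in TLB -> MISS, insert

Answer: MISS HIT HIT MISS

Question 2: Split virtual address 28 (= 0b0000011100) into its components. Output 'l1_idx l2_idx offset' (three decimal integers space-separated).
vaddr = 28 = 0b0000011100
  top 2 bits -> l1_idx = 0
  next 3 bits -> l2_idx = 0
  bottom 5 bits -> offset = 28

Answer: 0 0 28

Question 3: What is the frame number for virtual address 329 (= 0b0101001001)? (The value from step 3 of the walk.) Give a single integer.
vaddr = 329: l1_idx=1, l2_idx=2
L1[1] = 0; L2[0][2] = 79

Answer: 79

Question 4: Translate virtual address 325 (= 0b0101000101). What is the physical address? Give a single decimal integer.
Answer: 2533

Derivation:
vaddr = 325 = 0b0101000101
Split: l1_idx=1, l2_idx=2, offset=5
L1[1] = 0
L2[0][2] = 79
paddr = 79 * 32 + 5 = 2533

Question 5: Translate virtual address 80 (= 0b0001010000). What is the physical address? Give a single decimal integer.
Answer: 912

Derivation:
vaddr = 80 = 0b0001010000
Split: l1_idx=0, l2_idx=2, offset=16
L1[0] = 1
L2[1][2] = 28
paddr = 28 * 32 + 16 = 912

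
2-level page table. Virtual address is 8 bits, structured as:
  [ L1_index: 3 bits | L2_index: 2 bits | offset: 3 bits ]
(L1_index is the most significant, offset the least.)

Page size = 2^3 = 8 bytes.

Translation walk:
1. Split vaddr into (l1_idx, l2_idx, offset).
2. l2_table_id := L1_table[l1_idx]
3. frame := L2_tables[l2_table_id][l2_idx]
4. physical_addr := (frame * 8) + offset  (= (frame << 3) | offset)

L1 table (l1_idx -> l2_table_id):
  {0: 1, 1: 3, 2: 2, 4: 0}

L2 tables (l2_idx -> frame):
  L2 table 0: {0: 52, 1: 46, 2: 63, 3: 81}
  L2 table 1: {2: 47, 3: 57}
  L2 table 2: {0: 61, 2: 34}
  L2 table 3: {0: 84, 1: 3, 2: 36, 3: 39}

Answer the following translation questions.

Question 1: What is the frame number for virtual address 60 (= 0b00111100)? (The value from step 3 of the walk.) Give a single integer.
vaddr = 60: l1_idx=1, l2_idx=3
L1[1] = 3; L2[3][3] = 39

Answer: 39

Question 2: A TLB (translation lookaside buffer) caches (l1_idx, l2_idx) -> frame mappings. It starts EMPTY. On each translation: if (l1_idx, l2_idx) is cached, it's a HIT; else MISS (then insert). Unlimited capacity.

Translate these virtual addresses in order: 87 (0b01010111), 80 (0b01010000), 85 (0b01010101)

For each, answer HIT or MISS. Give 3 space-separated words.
vaddr=87: (2,2) not in TLB -> MISS, insert
vaddr=80: (2,2) in TLB -> HIT
vaddr=85: (2,2) in TLB -> HIT

Answer: MISS HIT HIT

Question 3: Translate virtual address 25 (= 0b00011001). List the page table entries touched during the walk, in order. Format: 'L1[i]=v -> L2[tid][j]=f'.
Answer: L1[0]=1 -> L2[1][3]=57

Derivation:
vaddr = 25 = 0b00011001
Split: l1_idx=0, l2_idx=3, offset=1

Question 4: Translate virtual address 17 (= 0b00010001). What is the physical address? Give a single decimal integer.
vaddr = 17 = 0b00010001
Split: l1_idx=0, l2_idx=2, offset=1
L1[0] = 1
L2[1][2] = 47
paddr = 47 * 8 + 1 = 377

Answer: 377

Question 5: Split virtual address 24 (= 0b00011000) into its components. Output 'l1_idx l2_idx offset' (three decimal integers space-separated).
Answer: 0 3 0

Derivation:
vaddr = 24 = 0b00011000
  top 3 bits -> l1_idx = 0
  next 2 bits -> l2_idx = 3
  bottom 3 bits -> offset = 0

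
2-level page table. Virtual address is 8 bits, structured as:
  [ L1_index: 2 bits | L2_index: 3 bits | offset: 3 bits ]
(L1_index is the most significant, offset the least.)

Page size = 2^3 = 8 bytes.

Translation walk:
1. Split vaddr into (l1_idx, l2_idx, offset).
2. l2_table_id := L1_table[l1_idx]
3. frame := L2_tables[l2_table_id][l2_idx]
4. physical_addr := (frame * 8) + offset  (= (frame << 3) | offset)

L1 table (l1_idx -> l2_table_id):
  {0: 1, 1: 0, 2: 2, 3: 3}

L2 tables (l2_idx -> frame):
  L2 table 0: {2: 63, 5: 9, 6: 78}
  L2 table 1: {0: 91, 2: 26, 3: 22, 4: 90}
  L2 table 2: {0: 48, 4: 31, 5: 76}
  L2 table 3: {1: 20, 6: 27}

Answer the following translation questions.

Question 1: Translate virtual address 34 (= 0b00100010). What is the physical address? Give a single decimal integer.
Answer: 722

Derivation:
vaddr = 34 = 0b00100010
Split: l1_idx=0, l2_idx=4, offset=2
L1[0] = 1
L2[1][4] = 90
paddr = 90 * 8 + 2 = 722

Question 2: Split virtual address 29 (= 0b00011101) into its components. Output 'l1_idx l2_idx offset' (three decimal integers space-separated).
Answer: 0 3 5

Derivation:
vaddr = 29 = 0b00011101
  top 2 bits -> l1_idx = 0
  next 3 bits -> l2_idx = 3
  bottom 3 bits -> offset = 5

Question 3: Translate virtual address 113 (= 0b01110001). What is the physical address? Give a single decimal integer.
Answer: 625

Derivation:
vaddr = 113 = 0b01110001
Split: l1_idx=1, l2_idx=6, offset=1
L1[1] = 0
L2[0][6] = 78
paddr = 78 * 8 + 1 = 625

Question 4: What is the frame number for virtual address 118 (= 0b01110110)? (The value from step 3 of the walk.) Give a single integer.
Answer: 78

Derivation:
vaddr = 118: l1_idx=1, l2_idx=6
L1[1] = 0; L2[0][6] = 78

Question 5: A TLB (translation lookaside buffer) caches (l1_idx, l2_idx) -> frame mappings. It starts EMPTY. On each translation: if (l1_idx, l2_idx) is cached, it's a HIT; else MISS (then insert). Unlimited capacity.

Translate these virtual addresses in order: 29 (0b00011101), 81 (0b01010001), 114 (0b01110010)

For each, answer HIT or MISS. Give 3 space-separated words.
vaddr=29: (0,3) not in TLB -> MISS, insert
vaddr=81: (1,2) not in TLB -> MISS, insert
vaddr=114: (1,6) not in TLB -> MISS, insert

Answer: MISS MISS MISS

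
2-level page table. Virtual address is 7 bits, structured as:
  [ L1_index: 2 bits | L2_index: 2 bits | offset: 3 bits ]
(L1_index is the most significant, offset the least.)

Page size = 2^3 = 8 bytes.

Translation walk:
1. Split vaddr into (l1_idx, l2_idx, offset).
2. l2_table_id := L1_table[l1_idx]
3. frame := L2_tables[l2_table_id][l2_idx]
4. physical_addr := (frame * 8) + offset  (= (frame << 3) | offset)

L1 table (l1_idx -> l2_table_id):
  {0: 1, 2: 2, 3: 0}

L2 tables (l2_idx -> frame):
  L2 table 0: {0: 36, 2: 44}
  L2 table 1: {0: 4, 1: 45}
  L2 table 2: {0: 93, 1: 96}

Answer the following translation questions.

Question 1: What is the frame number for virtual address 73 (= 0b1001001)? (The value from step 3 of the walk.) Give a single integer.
Answer: 96

Derivation:
vaddr = 73: l1_idx=2, l2_idx=1
L1[2] = 2; L2[2][1] = 96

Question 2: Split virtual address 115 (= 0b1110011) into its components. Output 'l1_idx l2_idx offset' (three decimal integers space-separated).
Answer: 3 2 3

Derivation:
vaddr = 115 = 0b1110011
  top 2 bits -> l1_idx = 3
  next 2 bits -> l2_idx = 2
  bottom 3 bits -> offset = 3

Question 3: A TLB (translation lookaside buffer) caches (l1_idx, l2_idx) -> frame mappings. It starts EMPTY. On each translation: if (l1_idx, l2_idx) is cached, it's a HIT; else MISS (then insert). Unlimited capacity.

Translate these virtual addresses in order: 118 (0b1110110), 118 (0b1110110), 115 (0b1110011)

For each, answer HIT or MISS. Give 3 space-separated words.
vaddr=118: (3,2) not in TLB -> MISS, insert
vaddr=118: (3,2) in TLB -> HIT
vaddr=115: (3,2) in TLB -> HIT

Answer: MISS HIT HIT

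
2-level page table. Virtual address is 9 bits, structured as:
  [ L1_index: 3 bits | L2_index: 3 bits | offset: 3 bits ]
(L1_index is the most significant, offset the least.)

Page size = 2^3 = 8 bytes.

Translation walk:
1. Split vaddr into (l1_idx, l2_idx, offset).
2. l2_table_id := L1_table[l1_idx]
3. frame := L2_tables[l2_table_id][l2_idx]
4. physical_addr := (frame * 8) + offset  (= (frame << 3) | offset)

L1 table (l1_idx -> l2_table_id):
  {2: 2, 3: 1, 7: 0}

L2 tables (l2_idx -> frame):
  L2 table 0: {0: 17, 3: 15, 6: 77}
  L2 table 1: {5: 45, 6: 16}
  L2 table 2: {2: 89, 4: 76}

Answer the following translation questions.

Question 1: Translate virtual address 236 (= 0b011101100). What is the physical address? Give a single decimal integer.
Answer: 364

Derivation:
vaddr = 236 = 0b011101100
Split: l1_idx=3, l2_idx=5, offset=4
L1[3] = 1
L2[1][5] = 45
paddr = 45 * 8 + 4 = 364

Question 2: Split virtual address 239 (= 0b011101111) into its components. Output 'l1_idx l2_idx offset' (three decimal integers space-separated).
vaddr = 239 = 0b011101111
  top 3 bits -> l1_idx = 3
  next 3 bits -> l2_idx = 5
  bottom 3 bits -> offset = 7

Answer: 3 5 7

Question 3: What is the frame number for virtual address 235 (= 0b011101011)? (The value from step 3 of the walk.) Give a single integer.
vaddr = 235: l1_idx=3, l2_idx=5
L1[3] = 1; L2[1][5] = 45

Answer: 45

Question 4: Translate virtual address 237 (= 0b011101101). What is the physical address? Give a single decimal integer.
Answer: 365

Derivation:
vaddr = 237 = 0b011101101
Split: l1_idx=3, l2_idx=5, offset=5
L1[3] = 1
L2[1][5] = 45
paddr = 45 * 8 + 5 = 365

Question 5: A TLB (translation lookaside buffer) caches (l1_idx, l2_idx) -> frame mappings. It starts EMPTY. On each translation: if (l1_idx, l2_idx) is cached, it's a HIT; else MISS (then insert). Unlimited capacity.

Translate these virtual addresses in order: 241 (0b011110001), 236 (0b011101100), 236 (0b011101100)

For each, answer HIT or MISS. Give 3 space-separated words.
vaddr=241: (3,6) not in TLB -> MISS, insert
vaddr=236: (3,5) not in TLB -> MISS, insert
vaddr=236: (3,5) in TLB -> HIT

Answer: MISS MISS HIT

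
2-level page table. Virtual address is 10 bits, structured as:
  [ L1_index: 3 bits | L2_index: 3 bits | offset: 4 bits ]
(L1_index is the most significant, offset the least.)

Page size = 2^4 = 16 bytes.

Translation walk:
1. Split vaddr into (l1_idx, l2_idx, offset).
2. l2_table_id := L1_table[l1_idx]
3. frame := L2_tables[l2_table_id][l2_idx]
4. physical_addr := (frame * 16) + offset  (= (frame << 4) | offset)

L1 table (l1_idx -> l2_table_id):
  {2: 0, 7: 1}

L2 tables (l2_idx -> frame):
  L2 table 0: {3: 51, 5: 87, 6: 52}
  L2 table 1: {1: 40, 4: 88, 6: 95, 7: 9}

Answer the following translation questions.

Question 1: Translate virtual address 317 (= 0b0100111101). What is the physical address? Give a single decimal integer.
vaddr = 317 = 0b0100111101
Split: l1_idx=2, l2_idx=3, offset=13
L1[2] = 0
L2[0][3] = 51
paddr = 51 * 16 + 13 = 829

Answer: 829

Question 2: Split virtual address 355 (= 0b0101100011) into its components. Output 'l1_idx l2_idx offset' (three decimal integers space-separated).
Answer: 2 6 3

Derivation:
vaddr = 355 = 0b0101100011
  top 3 bits -> l1_idx = 2
  next 3 bits -> l2_idx = 6
  bottom 4 bits -> offset = 3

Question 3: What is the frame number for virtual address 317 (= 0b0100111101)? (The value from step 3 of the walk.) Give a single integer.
Answer: 51

Derivation:
vaddr = 317: l1_idx=2, l2_idx=3
L1[2] = 0; L2[0][3] = 51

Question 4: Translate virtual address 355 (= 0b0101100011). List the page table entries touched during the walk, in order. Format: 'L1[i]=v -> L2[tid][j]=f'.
Answer: L1[2]=0 -> L2[0][6]=52

Derivation:
vaddr = 355 = 0b0101100011
Split: l1_idx=2, l2_idx=6, offset=3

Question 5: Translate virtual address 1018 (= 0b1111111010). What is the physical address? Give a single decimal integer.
vaddr = 1018 = 0b1111111010
Split: l1_idx=7, l2_idx=7, offset=10
L1[7] = 1
L2[1][7] = 9
paddr = 9 * 16 + 10 = 154

Answer: 154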